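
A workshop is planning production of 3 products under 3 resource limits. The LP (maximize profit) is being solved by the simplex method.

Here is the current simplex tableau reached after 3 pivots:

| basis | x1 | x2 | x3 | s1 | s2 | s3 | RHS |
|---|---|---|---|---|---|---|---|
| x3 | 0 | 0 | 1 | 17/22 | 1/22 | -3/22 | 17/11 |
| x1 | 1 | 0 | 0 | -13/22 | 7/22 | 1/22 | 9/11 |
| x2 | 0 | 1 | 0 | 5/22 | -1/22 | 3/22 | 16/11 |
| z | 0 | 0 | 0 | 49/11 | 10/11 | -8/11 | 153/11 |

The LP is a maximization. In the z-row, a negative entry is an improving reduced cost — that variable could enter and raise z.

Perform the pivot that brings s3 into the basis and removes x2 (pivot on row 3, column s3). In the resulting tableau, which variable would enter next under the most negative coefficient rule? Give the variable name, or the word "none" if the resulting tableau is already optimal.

none

Pivot element 3/22. New z-row = old z-row − (-8/11)·(row 3/(3/22)).
Updated z-row coefficients: x1: 0, x2: 16/3, x3: 0, s1: 17/3, s2: 2/3, s3: 0.
No coefficient is strictly negative; the tableau after this pivot is optimal.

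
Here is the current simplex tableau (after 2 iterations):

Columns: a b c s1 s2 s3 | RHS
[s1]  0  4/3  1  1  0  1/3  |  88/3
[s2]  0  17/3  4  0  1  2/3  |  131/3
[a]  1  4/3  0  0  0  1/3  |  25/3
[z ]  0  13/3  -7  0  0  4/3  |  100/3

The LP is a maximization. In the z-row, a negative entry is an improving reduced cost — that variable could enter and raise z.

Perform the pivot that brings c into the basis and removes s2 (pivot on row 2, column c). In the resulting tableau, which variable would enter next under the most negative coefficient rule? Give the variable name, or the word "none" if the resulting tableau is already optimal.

Pivot element 4. New z-row = old z-row − (-7)·(row 2/4).
Updated z-row coefficients: a: 0, b: 57/4, c: 0, s1: 0, s2: 7/4, s3: 5/2.
No coefficient is strictly negative; the tableau after this pivot is optimal.

none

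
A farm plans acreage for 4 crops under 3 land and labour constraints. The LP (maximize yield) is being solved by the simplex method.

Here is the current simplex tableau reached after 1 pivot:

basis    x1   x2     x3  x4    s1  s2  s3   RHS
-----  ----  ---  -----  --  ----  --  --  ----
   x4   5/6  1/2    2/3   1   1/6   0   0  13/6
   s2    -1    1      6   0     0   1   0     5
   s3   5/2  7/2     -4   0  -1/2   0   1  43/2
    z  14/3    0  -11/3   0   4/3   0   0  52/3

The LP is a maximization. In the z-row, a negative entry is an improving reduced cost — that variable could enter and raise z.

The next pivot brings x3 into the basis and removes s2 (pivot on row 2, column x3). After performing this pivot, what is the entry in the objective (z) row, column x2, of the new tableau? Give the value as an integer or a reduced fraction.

Pivot element is row 2, column x3: 6.
Normalize row 2: new (row 2, x2) = 1/6 = 1/6.
z-row ← z-row − (-11/3)·(new row 2): 0 − (-11/3)·(1/6) = 11/18.

11/18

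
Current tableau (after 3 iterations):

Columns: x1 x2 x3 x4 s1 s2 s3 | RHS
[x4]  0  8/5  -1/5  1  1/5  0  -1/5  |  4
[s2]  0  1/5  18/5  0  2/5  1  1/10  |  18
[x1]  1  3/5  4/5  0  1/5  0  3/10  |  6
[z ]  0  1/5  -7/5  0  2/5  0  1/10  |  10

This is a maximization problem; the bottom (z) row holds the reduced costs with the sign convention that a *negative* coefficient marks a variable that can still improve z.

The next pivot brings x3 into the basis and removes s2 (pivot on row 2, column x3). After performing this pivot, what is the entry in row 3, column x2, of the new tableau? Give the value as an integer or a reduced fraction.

Pivot element is row 2, column x3: 18/5.
Normalize row 2: new (row 2, x2) = (1/5)/(18/5) = 1/18.
row 3 ← row 3 − (4/5)·(new row 2): 3/5 − (4/5)·(1/18) = 5/9.

5/9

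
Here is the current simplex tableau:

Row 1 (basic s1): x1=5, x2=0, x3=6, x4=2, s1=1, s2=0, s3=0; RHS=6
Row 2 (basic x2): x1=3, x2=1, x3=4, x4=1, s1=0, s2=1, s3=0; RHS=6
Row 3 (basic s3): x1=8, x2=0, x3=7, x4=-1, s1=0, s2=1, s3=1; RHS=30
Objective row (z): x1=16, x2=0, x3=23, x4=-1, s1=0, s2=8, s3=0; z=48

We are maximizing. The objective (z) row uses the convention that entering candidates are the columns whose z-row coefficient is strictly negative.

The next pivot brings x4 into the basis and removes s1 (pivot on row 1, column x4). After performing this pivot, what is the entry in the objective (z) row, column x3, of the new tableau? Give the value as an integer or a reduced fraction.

26

Pivot element is row 1, column x4: 2.
Normalize row 1: new (row 1, x3) = 6/2 = 3.
z-row ← z-row − (-1)·(new row 1): 23 − (-1)·3 = 26.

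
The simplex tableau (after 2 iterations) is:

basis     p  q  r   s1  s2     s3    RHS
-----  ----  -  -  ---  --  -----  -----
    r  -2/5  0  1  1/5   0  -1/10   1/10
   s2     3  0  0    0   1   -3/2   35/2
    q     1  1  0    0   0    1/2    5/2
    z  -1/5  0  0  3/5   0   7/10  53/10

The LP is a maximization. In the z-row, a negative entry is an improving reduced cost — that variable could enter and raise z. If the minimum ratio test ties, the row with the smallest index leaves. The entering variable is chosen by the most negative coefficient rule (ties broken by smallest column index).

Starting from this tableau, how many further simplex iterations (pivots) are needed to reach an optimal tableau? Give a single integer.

1

pivot: p in, q out → z = 29/5
No improving column remains; optimal.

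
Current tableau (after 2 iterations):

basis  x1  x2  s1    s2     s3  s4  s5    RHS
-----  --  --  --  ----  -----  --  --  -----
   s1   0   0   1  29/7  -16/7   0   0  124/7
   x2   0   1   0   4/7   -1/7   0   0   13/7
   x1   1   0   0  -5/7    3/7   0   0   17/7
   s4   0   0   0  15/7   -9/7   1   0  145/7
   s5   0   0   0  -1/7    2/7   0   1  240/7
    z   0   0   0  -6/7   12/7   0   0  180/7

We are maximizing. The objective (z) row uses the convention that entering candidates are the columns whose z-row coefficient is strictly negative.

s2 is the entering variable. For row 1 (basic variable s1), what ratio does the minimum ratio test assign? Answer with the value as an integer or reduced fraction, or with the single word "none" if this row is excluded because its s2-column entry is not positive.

124/29

Ratio = RHS / (s2 entry) = (124/7) / (29/7) = 124/29.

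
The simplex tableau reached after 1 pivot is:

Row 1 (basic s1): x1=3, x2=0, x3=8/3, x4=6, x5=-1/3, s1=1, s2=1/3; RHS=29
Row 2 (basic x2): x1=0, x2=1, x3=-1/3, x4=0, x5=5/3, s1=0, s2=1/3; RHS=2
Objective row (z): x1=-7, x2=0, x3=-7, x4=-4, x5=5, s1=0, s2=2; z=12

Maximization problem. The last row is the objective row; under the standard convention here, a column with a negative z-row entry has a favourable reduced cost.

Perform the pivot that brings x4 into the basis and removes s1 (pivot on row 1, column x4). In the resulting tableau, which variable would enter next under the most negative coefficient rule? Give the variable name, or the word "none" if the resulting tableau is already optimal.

Pivot element 6. New z-row = old z-row − (-4)·(row 1/6).
Updated z-row coefficients: x1: -5, x2: 0, x3: -47/9, x4: 0, x5: 43/9, s1: 2/3, s2: 20/9.
The most negative is -47/9 in column x3, so x3 would enter next.

x3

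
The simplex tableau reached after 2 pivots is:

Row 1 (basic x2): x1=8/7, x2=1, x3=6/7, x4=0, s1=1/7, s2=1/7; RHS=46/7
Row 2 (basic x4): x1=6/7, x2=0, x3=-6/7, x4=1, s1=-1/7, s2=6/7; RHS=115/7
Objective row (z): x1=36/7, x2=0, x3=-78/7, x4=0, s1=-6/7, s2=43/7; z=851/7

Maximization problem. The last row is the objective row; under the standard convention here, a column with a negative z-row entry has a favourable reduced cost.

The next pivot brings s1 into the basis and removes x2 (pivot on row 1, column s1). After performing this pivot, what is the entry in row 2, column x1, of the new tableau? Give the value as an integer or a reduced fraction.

Pivot element is row 1, column s1: 1/7.
Normalize row 1: new (row 1, x1) = (8/7)/(1/7) = 8.
row 2 ← row 2 − (-1/7)·(new row 1): 6/7 − (-1/7)·8 = 2.

2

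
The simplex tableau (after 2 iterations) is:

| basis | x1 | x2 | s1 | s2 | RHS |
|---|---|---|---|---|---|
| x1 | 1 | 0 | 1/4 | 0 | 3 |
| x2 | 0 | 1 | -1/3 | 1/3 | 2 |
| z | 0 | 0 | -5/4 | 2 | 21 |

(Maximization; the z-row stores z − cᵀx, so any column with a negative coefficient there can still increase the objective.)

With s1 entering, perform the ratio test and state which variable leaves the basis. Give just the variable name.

x1

Ratios: row 1 (x1): 3/(1/4) = 12; row 2 (x2): entry -1/3 ≤ 0, skip.
Minimum ratio 12 is in the x1 row, so x1 leaves.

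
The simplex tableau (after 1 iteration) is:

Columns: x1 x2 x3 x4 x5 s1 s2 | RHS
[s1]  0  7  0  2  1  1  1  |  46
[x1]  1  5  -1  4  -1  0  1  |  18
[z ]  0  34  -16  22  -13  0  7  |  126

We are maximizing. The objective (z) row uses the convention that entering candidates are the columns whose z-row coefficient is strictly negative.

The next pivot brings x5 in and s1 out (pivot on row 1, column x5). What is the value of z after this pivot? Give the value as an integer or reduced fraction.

Minimum ratio for x5: 46/1 = 46.
z changes by −(z-row coeff of x5)·ratio = −(-13)·46 = 598.
New z = 126 + 598 = 724.

724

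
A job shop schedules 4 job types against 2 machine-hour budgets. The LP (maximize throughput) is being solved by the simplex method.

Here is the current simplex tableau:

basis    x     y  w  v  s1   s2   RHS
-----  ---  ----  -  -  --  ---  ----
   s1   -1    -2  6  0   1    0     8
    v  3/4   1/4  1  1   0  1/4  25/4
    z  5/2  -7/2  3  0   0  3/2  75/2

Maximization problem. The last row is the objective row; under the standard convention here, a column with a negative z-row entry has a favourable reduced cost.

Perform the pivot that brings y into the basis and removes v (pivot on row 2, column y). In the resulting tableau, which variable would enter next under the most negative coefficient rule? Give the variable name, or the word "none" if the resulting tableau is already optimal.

none

Pivot element 1/4. New z-row = old z-row − (-7/2)·(row 2/(1/4)).
Updated z-row coefficients: x: 13, y: 0, w: 17, v: 14, s1: 0, s2: 5.
No coefficient is strictly negative; the tableau after this pivot is optimal.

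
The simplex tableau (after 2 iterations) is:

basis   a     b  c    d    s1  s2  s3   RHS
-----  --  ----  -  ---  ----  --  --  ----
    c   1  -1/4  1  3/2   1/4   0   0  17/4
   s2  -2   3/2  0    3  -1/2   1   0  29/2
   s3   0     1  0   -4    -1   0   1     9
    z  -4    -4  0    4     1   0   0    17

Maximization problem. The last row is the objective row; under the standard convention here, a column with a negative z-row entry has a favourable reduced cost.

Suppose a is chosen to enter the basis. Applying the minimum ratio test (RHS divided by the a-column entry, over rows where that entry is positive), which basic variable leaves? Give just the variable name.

c

Ratios: row 1 (c): (17/4)/1 = 17/4; row 2 (s2): entry -2 ≤ 0, skip; row 3 (s3): entry 0 ≤ 0, skip.
Minimum ratio 17/4 is in the c row, so c leaves.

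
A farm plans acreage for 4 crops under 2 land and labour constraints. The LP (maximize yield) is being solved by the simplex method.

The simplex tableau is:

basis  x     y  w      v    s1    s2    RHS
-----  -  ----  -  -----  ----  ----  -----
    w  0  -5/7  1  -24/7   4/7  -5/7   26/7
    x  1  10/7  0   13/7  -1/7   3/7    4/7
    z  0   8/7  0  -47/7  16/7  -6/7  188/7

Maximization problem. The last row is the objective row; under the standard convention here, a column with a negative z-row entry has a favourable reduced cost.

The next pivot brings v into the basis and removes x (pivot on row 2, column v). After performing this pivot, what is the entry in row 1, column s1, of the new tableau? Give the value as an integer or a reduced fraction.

Pivot element is row 2, column v: 13/7.
Normalize row 2: new (row 2, s1) = (-1/7)/(13/7) = -1/13.
row 1 ← row 1 − (-24/7)·(new row 2): 4/7 − (-24/7)·(-1/13) = 4/13.

4/13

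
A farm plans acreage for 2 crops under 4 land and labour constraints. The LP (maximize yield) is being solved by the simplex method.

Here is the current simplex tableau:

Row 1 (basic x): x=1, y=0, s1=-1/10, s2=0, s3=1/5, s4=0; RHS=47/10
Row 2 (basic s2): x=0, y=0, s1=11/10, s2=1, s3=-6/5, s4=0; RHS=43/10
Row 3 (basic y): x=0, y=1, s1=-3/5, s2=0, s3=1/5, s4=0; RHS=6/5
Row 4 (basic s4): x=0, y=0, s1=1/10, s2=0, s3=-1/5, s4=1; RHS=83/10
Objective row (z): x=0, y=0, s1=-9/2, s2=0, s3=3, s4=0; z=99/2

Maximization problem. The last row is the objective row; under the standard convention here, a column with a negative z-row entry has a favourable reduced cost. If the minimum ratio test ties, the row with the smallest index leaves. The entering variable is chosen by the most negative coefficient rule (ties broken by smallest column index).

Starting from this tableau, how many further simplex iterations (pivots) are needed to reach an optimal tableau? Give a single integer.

pivot: s1 in, s2 out → z = 738/11
pivot: s3 in, x out → z = 174
No improving column remains; optimal.

2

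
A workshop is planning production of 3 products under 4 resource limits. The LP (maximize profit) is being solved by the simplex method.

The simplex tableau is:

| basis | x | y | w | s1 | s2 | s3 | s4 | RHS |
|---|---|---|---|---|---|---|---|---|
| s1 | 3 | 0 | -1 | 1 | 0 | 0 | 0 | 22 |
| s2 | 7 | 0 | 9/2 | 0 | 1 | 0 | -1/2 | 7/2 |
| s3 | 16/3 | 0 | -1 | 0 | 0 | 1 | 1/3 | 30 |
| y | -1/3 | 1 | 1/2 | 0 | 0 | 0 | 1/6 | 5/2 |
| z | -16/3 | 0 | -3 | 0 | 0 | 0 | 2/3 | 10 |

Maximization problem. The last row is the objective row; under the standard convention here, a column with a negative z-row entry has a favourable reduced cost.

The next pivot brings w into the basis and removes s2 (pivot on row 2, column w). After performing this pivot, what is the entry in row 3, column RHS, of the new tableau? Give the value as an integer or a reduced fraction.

Pivot element is row 2, column w: 9/2.
Normalize row 2: new (row 2, RHS) = (7/2)/(9/2) = 7/9.
row 3 ← row 3 − (-1)·(new row 2): 30 − (-1)·(7/9) = 277/9.

277/9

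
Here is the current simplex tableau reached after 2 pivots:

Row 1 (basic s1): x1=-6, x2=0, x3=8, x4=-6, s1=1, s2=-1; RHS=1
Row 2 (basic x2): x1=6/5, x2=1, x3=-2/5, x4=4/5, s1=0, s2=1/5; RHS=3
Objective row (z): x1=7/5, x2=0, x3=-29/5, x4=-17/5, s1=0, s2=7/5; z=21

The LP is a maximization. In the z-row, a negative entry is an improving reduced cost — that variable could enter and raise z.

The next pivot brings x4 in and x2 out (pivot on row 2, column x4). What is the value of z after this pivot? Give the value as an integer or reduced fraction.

135/4

Minimum ratio for x4: 3/(4/5) = 15/4.
z changes by −(z-row coeff of x4)·ratio = −(-17/5)·(15/4) = 51/4.
New z = 21 + (51/4) = 135/4.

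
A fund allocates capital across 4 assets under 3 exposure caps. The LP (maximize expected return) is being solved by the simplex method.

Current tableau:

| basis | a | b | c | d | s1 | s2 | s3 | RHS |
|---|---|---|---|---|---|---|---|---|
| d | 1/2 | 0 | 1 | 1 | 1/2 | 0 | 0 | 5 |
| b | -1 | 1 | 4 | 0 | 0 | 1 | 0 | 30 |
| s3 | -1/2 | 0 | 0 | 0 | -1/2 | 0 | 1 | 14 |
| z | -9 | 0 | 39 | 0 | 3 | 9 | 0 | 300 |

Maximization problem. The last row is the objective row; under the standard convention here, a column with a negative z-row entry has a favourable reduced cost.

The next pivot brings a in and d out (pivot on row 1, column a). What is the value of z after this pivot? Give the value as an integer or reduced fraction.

390

Minimum ratio for a: 5/(1/2) = 10.
z changes by −(z-row coeff of a)·ratio = −(-9)·10 = 90.
New z = 300 + 90 = 390.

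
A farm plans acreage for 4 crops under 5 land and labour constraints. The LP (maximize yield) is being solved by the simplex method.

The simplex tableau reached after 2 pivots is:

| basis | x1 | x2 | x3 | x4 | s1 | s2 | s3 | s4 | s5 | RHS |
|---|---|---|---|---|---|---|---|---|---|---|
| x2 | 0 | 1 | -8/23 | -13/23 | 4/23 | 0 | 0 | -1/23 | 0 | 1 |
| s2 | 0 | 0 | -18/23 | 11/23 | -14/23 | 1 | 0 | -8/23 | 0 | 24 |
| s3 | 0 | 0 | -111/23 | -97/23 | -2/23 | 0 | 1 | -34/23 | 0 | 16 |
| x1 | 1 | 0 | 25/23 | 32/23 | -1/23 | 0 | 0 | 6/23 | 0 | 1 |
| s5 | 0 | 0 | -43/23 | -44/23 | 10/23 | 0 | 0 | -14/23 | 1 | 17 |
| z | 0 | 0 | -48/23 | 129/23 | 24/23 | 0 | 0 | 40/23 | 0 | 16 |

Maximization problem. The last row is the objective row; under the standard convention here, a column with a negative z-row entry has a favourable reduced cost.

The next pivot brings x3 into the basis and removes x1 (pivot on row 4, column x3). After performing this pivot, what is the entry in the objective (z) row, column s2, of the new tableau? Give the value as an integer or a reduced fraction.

Pivot element is row 4, column x3: 25/23.
Normalize row 4: new (row 4, s2) = 0/(25/23) = 0.
z-row ← z-row − (-48/23)·(new row 4): 0 − (-48/23)·0 = 0.

0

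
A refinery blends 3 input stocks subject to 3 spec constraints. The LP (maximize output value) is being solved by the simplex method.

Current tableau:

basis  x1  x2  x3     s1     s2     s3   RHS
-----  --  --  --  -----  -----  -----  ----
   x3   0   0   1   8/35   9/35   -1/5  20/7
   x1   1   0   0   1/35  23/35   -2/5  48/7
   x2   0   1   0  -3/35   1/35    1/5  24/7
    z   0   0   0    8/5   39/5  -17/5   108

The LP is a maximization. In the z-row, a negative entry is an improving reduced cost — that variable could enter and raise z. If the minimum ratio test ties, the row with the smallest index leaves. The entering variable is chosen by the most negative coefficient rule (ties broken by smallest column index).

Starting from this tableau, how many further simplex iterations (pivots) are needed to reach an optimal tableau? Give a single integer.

pivot: s3 in, x2 out → z = 1164/7
No improving column remains; optimal.

1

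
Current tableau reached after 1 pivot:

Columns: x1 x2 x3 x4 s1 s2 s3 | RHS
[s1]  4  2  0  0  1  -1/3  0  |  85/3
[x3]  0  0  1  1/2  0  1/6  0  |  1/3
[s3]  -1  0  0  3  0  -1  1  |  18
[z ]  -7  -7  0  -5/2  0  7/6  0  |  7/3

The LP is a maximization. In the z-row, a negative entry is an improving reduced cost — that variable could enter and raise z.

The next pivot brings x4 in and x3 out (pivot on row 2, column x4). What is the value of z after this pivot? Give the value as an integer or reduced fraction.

4

Minimum ratio for x4: (1/3)/(1/2) = 2/3.
z changes by −(z-row coeff of x4)·ratio = −(-5/2)·(2/3) = 5/3.
New z = 7/3 + (5/3) = 4.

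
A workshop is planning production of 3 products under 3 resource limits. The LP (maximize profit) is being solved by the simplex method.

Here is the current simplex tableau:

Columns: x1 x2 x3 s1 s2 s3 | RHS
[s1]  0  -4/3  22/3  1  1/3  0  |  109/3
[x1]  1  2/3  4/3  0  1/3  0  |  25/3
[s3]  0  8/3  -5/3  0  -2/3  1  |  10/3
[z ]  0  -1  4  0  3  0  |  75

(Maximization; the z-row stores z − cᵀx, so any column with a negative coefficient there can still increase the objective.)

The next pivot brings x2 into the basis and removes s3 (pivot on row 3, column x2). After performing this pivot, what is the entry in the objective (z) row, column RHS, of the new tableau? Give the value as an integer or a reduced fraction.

305/4

Pivot element is row 3, column x2: 8/3.
Normalize row 3: new (row 3, RHS) = (10/3)/(8/3) = 5/4.
z-row ← z-row − (-1)·(new row 3): 75 − (-1)·(5/4) = 305/4.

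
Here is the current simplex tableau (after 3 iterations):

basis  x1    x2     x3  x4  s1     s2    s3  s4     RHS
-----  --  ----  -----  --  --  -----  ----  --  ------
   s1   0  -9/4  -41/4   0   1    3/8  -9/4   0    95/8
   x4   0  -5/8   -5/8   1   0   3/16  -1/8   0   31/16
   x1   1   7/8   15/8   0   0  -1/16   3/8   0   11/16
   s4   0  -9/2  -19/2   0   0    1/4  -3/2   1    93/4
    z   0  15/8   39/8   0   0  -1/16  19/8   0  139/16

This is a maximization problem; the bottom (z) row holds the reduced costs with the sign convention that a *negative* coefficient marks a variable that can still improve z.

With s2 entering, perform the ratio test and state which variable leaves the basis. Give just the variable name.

Ratios: row 1 (s1): (95/8)/(3/8) = 95/3; row 2 (x4): (31/16)/(3/16) = 31/3; row 3 (x1): entry -1/16 ≤ 0, skip; row 4 (s4): (93/4)/(1/4) = 93.
Minimum ratio 31/3 is in the x4 row, so x4 leaves.

x4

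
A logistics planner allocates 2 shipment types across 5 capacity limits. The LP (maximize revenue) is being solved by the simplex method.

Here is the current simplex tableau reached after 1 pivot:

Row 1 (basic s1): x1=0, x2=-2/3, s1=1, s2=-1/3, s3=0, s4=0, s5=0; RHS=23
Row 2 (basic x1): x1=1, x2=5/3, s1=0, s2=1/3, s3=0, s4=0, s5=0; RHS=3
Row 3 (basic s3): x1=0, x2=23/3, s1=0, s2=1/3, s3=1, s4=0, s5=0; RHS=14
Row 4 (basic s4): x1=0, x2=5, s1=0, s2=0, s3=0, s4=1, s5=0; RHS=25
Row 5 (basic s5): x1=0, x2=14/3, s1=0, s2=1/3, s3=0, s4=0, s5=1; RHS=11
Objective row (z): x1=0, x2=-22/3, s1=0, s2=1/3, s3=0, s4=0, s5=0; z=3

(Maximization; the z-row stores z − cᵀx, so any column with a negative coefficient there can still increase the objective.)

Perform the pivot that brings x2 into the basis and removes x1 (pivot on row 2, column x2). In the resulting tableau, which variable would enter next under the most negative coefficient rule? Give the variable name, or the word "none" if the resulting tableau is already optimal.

none

Pivot element 5/3. New z-row = old z-row − (-22/3)·(row 2/(5/3)).
Updated z-row coefficients: x1: 22/5, x2: 0, s1: 0, s2: 9/5, s3: 0, s4: 0, s5: 0.
No coefficient is strictly negative; the tableau after this pivot is optimal.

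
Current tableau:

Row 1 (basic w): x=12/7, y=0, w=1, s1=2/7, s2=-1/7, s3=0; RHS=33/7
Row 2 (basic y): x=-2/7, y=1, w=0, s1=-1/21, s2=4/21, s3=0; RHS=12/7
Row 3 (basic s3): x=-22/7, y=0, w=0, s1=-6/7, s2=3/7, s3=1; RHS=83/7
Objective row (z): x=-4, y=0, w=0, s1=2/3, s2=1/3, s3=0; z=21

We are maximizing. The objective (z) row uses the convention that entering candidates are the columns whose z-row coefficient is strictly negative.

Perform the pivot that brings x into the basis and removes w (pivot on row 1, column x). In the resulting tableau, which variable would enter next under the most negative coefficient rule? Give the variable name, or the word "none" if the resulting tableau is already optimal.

Pivot element 12/7. New z-row = old z-row − (-4)·(row 1/(12/7)).
Updated z-row coefficients: x: 0, y: 0, w: 7/3, s1: 4/3, s2: 0, s3: 0.
No coefficient is strictly negative; the tableau after this pivot is optimal.

none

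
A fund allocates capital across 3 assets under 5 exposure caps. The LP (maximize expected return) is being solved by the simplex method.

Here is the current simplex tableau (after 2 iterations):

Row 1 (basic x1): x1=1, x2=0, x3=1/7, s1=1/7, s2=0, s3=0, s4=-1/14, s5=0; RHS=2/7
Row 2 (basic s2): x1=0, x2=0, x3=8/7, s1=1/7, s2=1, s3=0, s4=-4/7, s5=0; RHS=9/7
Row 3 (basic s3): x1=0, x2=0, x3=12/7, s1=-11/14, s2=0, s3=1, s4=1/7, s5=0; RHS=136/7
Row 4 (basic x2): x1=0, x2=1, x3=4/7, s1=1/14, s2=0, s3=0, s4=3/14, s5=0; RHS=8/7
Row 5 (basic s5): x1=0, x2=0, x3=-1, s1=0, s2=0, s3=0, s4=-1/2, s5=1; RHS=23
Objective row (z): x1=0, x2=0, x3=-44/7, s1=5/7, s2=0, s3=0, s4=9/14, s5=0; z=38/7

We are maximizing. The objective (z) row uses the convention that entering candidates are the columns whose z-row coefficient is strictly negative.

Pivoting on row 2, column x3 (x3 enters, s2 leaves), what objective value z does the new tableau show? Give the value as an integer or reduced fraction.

Minimum ratio for x3: (9/7)/(8/7) = 9/8.
z changes by −(z-row coeff of x3)·ratio = −(-44/7)·(9/8) = 99/14.
New z = 38/7 + (99/14) = 25/2.

25/2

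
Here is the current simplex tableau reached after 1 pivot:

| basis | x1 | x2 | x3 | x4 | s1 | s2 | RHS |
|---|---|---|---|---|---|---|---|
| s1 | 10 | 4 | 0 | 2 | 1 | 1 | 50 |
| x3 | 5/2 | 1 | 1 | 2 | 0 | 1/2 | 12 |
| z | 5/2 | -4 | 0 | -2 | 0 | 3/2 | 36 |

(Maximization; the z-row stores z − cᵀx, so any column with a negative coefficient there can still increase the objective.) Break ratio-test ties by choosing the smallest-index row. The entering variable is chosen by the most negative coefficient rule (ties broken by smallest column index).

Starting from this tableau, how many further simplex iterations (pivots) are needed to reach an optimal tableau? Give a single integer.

pivot: x2 in, x3 out → z = 84
No improving column remains; optimal.

1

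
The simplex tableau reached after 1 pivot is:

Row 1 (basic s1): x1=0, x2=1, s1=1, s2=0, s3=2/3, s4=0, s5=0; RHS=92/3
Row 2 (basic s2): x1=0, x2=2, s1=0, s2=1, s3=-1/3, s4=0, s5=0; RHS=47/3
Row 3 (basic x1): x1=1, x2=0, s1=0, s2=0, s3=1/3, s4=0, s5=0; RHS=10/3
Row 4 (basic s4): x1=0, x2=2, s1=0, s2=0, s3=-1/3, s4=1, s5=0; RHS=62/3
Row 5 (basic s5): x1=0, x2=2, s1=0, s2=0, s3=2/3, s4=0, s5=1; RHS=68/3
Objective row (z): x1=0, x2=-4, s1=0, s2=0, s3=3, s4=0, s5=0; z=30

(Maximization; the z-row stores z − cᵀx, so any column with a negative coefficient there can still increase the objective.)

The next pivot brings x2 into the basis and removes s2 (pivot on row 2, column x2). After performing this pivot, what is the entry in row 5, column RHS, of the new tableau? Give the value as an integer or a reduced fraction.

7

Pivot element is row 2, column x2: 2.
Normalize row 2: new (row 2, RHS) = (47/3)/2 = 47/6.
row 5 ← row 5 − 2·(new row 2): 68/3 − 2·(47/6) = 7.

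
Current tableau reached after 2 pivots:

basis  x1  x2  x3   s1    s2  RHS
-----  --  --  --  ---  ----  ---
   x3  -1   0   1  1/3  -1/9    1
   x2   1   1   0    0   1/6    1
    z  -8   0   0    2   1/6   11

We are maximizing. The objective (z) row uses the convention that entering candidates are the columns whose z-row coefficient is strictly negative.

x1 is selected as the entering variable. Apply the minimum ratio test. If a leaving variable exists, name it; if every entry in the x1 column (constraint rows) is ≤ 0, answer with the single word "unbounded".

Ratios: row 1 (x3): entry -1 ≤ 0, skip; row 2 (x2): 1/1 = 1.
Minimum ratio is in the x2 row, so x2 leaves.

x2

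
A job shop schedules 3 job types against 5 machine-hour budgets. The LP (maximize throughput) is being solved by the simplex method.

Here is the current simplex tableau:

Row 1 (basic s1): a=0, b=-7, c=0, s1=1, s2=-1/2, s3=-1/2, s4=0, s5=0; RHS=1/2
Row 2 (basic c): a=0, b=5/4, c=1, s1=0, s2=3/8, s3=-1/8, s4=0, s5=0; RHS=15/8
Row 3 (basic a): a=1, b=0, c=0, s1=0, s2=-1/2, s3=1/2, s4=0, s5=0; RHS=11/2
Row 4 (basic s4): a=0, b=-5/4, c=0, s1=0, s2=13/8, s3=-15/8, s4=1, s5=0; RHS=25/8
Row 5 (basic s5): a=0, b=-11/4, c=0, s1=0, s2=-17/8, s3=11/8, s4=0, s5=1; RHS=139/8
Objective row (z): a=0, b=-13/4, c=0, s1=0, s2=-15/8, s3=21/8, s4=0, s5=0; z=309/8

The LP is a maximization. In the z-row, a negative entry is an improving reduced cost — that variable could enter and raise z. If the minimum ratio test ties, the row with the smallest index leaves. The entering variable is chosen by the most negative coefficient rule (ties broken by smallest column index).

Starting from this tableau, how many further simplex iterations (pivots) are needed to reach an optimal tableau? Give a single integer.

pivot: b in, c out → z = 87/2
pivot: s2 in, s4 out → z = 183/4
No improving column remains; optimal.

2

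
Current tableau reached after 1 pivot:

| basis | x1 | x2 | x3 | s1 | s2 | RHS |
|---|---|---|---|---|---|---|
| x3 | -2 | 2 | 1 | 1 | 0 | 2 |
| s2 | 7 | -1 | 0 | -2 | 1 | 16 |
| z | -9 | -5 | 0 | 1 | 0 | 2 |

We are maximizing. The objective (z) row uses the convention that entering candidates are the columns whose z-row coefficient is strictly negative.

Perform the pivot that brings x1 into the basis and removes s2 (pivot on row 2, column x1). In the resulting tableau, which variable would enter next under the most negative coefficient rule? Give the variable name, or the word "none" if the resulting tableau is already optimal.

Pivot element 7. New z-row = old z-row − (-9)·(row 2/7).
Updated z-row coefficients: x1: 0, x2: -44/7, x3: 0, s1: -11/7, s2: 9/7.
The most negative is -44/7 in column x2, so x2 would enter next.

x2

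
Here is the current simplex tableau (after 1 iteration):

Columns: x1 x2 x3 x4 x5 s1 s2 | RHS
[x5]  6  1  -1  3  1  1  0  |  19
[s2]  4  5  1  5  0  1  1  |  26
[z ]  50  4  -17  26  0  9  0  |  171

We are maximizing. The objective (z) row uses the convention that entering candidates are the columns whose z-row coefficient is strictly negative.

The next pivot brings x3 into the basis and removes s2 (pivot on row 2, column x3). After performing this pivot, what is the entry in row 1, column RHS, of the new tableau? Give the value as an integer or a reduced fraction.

45

Pivot element is row 2, column x3: 1.
Normalize row 2: new (row 2, RHS) = 26/1 = 26.
row 1 ← row 1 − (-1)·(new row 2): 19 − (-1)·26 = 45.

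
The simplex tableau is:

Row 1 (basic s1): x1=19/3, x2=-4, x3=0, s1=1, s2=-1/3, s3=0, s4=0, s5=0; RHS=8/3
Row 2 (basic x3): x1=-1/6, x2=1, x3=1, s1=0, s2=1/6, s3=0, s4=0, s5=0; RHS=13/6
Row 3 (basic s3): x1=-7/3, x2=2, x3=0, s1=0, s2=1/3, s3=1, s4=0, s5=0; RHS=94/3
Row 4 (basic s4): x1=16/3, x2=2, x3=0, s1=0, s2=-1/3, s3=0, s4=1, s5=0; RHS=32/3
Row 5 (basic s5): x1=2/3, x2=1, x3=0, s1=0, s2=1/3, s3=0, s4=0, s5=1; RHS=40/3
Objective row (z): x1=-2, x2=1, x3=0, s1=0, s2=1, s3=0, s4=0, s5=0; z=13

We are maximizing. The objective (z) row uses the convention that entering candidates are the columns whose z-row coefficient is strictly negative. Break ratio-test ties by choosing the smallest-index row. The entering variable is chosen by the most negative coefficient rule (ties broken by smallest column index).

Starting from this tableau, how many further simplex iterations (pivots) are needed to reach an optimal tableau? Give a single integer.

pivot: x1 in, s1 out → z = 263/19
pivot: x2 in, s4 out → z = 727/51
No improving column remains; optimal.

2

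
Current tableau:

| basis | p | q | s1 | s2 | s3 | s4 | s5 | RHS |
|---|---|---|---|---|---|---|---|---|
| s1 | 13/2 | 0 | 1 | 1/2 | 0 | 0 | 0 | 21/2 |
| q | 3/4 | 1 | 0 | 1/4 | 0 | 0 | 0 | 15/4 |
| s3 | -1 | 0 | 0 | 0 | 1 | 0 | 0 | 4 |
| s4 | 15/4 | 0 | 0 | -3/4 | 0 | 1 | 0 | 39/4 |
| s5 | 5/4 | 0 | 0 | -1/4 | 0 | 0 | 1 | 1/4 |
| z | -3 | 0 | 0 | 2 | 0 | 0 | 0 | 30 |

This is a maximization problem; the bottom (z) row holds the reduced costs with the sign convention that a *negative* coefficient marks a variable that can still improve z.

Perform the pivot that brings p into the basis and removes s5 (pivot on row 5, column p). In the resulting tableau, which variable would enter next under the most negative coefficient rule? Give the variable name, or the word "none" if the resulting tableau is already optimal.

none

Pivot element 5/4. New z-row = old z-row − (-3)·(row 5/(5/4)).
Updated z-row coefficients: p: 0, q: 0, s1: 0, s2: 7/5, s3: 0, s4: 0, s5: 12/5.
No coefficient is strictly negative; the tableau after this pivot is optimal.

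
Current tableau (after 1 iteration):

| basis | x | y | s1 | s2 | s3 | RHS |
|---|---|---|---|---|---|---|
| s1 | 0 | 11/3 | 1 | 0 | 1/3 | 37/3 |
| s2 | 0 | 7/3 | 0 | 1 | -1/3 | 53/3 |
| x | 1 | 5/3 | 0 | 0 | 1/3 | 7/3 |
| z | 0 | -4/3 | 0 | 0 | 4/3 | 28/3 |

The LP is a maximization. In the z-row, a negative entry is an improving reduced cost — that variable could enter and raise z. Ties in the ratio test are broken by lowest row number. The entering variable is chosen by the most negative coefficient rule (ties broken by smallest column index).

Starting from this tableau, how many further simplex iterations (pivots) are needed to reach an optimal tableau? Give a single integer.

1

pivot: y in, x out → z = 56/5
No improving column remains; optimal.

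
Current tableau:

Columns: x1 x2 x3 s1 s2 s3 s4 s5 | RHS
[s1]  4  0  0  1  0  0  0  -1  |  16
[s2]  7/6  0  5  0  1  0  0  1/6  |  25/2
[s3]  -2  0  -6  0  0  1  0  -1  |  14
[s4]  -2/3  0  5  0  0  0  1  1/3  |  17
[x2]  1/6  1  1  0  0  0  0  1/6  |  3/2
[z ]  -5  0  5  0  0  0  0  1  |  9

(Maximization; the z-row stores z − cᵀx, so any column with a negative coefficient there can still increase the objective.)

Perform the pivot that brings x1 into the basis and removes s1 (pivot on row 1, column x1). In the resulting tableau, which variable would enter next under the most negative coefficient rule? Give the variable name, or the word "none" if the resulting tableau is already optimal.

Pivot element 4. New z-row = old z-row − (-5)·(row 1/4).
Updated z-row coefficients: x1: 0, x2: 0, x3: 5, s1: 5/4, s2: 0, s3: 0, s4: 0, s5: -1/4.
The most negative is -1/4 in column s5, so s5 would enter next.

s5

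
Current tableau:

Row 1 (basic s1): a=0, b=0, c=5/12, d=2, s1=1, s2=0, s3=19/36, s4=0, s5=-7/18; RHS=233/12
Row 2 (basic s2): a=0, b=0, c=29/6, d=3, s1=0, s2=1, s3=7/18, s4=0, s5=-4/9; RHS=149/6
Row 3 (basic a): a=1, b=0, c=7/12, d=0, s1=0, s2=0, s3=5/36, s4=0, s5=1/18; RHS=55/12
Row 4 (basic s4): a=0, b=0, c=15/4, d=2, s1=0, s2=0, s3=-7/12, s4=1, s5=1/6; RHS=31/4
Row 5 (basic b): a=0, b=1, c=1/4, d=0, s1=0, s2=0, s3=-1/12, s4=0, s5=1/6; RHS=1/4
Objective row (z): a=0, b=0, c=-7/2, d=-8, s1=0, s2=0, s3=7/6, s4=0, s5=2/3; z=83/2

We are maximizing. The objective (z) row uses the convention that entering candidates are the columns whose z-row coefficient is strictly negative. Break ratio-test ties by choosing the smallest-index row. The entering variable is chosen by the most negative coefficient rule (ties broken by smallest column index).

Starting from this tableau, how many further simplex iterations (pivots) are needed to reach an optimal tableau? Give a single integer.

pivot: d in, s4 out → z = 145/2
pivot: s3 in, s2 out → z = 1101/13
No improving column remains; optimal.

2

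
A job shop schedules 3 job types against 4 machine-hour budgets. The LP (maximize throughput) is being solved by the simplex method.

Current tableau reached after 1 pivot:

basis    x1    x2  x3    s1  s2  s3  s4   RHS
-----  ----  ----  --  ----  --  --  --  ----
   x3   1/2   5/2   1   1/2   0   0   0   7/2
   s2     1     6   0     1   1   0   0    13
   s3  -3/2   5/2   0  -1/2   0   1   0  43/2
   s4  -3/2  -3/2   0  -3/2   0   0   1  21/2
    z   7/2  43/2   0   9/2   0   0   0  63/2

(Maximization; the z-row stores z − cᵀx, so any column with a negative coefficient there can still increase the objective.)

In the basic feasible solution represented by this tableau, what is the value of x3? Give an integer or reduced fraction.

7/2

x3 is basic (row 1); its value is the RHS of that row: 7/2.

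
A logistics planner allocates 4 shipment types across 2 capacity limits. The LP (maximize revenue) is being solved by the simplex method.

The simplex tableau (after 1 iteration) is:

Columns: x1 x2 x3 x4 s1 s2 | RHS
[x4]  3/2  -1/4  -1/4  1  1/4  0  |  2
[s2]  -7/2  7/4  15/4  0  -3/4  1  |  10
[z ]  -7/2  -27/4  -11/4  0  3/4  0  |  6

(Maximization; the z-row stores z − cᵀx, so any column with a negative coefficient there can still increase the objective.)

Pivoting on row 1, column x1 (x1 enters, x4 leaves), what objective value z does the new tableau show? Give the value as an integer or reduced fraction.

32/3

Minimum ratio for x1: 2/(3/2) = 4/3.
z changes by −(z-row coeff of x1)·ratio = −(-7/2)·(4/3) = 14/3.
New z = 6 + (14/3) = 32/3.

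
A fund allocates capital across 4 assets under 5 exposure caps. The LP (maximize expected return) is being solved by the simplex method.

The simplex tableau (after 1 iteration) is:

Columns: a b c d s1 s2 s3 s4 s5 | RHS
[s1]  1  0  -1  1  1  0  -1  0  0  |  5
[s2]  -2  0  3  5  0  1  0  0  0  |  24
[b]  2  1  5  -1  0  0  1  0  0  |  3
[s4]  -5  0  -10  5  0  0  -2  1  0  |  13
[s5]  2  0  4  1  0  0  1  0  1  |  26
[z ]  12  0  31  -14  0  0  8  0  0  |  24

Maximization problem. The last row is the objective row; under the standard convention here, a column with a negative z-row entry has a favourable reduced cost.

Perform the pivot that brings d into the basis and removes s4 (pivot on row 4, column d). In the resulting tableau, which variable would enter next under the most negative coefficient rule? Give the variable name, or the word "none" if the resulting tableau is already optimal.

a

Pivot element 5. New z-row = old z-row − (-14)·(row 4/5).
Updated z-row coefficients: a: -2, b: 0, c: 3, d: 0, s1: 0, s2: 0, s3: 12/5, s4: 14/5, s5: 0.
The most negative is -2 in column a, so a would enter next.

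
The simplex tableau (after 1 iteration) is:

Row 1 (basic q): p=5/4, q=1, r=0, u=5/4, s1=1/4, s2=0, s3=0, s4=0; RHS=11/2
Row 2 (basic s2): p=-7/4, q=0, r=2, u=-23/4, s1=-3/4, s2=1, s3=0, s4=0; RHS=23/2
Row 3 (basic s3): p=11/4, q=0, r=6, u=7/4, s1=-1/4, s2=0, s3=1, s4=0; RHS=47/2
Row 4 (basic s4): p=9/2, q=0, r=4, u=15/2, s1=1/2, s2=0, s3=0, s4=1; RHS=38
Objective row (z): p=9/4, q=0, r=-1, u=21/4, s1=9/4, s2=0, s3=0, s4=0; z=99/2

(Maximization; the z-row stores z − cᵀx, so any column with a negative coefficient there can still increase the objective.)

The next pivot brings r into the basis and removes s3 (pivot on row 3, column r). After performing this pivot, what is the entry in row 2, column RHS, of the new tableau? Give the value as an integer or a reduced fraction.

Pivot element is row 3, column r: 6.
Normalize row 3: new (row 3, RHS) = (47/2)/6 = 47/12.
row 2 ← row 2 − 2·(new row 3): 23/2 − 2·(47/12) = 11/3.

11/3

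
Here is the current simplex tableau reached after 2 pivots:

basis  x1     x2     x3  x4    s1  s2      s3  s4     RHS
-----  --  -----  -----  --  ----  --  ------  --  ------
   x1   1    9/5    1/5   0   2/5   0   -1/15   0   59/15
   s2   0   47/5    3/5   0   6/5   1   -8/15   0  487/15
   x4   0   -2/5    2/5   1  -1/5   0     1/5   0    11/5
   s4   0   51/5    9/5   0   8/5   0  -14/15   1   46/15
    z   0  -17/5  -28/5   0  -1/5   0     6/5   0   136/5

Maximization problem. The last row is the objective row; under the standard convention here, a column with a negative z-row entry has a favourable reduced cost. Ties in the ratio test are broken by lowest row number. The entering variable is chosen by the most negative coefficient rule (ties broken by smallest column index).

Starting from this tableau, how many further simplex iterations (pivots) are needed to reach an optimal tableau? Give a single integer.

pivot: x3 in, s4 out → z = 992/27
pivot: s3 in, x4 out → z = 474/11
No improving column remains; optimal.

2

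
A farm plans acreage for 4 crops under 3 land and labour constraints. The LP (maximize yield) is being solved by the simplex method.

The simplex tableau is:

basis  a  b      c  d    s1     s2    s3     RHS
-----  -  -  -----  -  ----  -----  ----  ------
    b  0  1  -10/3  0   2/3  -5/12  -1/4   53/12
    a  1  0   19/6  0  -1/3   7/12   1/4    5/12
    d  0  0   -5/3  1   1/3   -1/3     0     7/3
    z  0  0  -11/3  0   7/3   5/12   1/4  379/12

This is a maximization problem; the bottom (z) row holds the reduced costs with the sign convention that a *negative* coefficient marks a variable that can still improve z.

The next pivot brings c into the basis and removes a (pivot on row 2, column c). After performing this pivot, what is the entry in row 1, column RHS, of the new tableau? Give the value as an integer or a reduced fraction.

Pivot element is row 2, column c: 19/6.
Normalize row 2: new (row 2, RHS) = (5/12)/(19/6) = 5/38.
row 1 ← row 1 − (-10/3)·(new row 2): 53/12 − (-10/3)·(5/38) = 369/76.

369/76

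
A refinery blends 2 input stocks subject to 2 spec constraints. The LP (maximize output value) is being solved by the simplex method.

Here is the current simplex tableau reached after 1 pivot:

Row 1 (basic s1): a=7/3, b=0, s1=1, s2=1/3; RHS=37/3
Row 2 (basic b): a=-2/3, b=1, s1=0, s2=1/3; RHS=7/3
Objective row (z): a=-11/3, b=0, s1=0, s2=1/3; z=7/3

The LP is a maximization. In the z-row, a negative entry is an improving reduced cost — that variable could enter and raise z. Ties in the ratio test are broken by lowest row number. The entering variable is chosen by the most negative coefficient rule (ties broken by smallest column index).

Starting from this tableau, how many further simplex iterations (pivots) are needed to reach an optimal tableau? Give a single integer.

1

pivot: a in, s1 out → z = 152/7
No improving column remains; optimal.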